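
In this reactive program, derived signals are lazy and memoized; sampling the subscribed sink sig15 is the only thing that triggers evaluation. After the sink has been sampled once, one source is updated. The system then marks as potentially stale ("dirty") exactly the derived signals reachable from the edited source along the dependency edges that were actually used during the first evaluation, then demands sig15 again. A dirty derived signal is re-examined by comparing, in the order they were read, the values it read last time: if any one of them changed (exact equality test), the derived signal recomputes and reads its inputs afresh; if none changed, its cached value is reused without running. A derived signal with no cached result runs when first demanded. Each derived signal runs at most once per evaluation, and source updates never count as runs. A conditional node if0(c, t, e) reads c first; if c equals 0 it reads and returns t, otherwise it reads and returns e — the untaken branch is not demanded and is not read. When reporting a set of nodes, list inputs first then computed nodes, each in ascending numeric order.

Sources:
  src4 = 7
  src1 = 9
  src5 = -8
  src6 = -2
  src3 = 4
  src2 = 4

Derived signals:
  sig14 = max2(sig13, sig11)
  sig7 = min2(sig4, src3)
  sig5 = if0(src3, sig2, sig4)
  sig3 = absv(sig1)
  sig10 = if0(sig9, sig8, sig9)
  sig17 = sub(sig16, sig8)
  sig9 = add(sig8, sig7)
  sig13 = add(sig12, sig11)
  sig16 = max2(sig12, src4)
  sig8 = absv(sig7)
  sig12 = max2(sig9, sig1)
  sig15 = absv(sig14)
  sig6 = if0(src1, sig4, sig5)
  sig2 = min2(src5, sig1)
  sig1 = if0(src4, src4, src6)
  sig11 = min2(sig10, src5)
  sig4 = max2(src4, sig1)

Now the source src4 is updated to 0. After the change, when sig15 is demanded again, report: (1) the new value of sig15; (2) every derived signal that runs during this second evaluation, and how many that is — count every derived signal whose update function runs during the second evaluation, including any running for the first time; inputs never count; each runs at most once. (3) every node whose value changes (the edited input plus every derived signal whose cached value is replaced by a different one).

First demand of the output computes:
  sig1 = if0(src4=7 -> else branch src6) = -2
  sig4 = max2(7, -2) = 7
  sig7 = min2(7, 4) = 4
  sig8 = absv(4) = 4
  sig9 = add(4, 4) = 8
  sig10 = if0(sig9=8 -> else branch sig9) = 8
  sig11 = min2(8, -8) = -8
  sig12 = max2(8, -2) = 8
  sig13 = add(8, -8) = 0
  sig14 = max2(0, -8) = 0
  sig15 = absv(0) = 0

After the edit, cleaning proceeds:
  sig1: a read changed (src4 7->0) — executes, giving 0.
  sig4: a read changed (src4 7->0; sig1 -2->0) — executes, giving 0.
  sig7: a read changed (sig4 7->0) — executes, giving 0.
  sig8: a read changed (sig7 4->0) — executes, giving 0.
  sig9: a read changed (sig8 4->0; sig7 4->0) — executes, giving 0.
  sig10: a read changed (sig9 8->0; sig9 8->0) — executes, giving 0.
  sig11: a read changed (sig10 8->0) — executes, giving -8 — identical to its old value.
  sig12: a read changed (sig9 8->0; sig1 -2->0) — executes, giving 0.
  sig13: a read changed (sig12 8->0) — executes, giving -8.
  sig14: a read changed (sig13 0->-8) — executes, giving -8.
  sig15: a read changed (sig14 0->-8) — executes, giving 8.

Demanding sig15 again yields 8.
11 derived signals run: sig1, sig4, sig7, sig8, sig9, sig10, sig11, sig12, sig13, sig14, sig15.
The nodes whose values change: src4, sig1, sig4, sig7, sig8, sig9, sig10, sig12, sig13, sig14, sig15.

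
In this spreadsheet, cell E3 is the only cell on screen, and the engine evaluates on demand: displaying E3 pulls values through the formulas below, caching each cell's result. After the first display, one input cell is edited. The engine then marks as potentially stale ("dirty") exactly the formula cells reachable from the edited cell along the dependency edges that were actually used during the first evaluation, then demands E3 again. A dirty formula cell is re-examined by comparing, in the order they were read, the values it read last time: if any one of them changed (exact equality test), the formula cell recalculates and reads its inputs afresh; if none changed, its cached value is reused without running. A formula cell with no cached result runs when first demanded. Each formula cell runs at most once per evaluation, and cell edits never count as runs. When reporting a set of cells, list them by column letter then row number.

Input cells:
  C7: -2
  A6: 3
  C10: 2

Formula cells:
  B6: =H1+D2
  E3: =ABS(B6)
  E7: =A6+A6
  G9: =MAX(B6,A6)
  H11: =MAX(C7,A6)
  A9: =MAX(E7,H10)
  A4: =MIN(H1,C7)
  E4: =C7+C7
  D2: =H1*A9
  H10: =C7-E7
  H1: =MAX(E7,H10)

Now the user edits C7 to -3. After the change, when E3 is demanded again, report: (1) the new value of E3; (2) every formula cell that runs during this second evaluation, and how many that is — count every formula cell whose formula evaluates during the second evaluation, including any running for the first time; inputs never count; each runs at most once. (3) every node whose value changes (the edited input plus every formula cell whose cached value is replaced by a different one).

Initial pass — values computed on the first demand:
  E7 = 3 + 3 = 6
  H10 = -2 - 6 = -8
  A9 = MAX(6, -8) = 6
  H1 = MAX(6, -8) = 6
  D2 = 6 * 6 = 36
  B6 = 6 + 36 = 42
  E3 = ABS(42) = 42

Second demand — change propagation:
  H10: re-runs because C7 -2->-3; new result -9.
  A9: re-runs because H10 -8->-9; new result 6 (unchanged).
  H1: re-runs because H10 -8->-9; new result 6 (unchanged).
  D2: re-examined; everything it read last time is the same (H1 unchanged, A9 unchanged) — cache 36 kept, no run.
  B6: re-examined; everything it read last time is the same (H1 unchanged, D2 unchanged) — cache 42 kept, no run.
  E3: re-examined; everything it read last time is the same (B6 unchanged) — cache 42 kept, no run.

The important point: at D2 every value read last time is unchanged, so the dirty flag clears without a run.

E3 now evaluates to 42.
Run set: A9, H1, H10 (3 run).
Changed values: C7, H10.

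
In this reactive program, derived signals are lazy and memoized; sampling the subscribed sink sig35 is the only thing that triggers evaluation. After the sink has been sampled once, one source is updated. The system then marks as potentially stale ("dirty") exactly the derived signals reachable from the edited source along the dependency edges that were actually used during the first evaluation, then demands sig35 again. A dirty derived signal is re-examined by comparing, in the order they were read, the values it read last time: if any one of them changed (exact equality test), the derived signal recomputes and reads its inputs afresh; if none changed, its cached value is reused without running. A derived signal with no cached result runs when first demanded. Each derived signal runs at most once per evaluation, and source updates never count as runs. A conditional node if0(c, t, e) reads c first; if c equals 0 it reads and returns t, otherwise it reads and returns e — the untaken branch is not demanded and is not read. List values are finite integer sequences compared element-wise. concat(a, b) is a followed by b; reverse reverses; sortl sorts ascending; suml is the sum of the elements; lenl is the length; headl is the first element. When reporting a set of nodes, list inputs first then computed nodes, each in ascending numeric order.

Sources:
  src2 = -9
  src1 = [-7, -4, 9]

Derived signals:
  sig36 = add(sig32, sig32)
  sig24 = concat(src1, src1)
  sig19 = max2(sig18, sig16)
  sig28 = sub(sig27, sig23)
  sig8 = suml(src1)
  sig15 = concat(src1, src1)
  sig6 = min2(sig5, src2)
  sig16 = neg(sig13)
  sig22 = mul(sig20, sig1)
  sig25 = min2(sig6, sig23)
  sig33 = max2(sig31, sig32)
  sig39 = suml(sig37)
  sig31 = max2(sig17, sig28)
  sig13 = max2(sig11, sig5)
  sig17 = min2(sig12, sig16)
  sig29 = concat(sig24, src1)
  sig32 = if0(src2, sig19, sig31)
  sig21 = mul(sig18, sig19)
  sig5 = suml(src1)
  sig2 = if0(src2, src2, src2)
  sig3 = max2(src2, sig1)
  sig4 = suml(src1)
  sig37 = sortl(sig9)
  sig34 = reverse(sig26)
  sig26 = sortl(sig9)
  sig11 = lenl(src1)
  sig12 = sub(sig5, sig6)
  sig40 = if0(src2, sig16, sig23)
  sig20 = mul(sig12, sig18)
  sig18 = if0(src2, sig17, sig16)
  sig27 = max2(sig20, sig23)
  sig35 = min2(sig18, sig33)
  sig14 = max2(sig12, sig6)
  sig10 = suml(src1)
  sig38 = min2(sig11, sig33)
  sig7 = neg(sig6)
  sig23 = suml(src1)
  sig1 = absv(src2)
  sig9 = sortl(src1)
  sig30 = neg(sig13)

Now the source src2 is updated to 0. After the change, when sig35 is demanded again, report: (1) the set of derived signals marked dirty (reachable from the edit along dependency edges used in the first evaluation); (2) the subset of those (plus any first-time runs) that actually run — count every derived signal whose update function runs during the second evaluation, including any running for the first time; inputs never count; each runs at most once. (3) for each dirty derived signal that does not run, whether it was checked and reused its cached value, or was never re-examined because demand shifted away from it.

First demand of the output computes:
  sig5 = suml([-7, -4, 9]) = -2
  sig6 = min2(-2, -9) = -9
  sig11 = lenl([-7, -4, 9]) = 3
  sig12 = sub(-2, -9) = 7
  sig13 = max2(3, -2) = 3
  sig16 = neg(3) = -3
  sig17 = min2(7, -3) = -3
  sig18 = if0(src2=-9 -> else branch sig16) = -3
  sig20 = mul(7, -3) = -21
  sig23 = suml([-7, -4, 9]) = -2
  sig27 = max2(-21, -2) = -2
  sig28 = sub(-2, -2) = 0
  sig31 = max2(-3, 0) = 0
  sig32 = if0(src2=-9 -> else branch sig31) = 0
  sig33 = max2(0, 0) = 0
  sig35 = min2(-3, 0) = -3

After the edit, cleaning proceeds:
  sig6: a read changed (src2 -9->0) — executes, giving -2.
  sig12: a read changed (sig6 -9->-2) — executes, giving 0.
  sig17: a read changed (sig12 7->0) — executes, giving -3 — identical to its old value.
  sig18: a read changed (src2 -9->0) — executes, giving -3 — identical to its old value.
  sig19: had never run; runs now, result -3.
  sig20: a read changed (sig12 7->0) — executes, giving 0.
  sig27: a read changed (sig20 -21->0) — executes, giving 0.
  sig28: a read changed (sig27 -2->0) — executes, giving 2.
  sig31: a read changed (sig28 0->2) — executes, giving 2.
  sig32: a read changed (src2 -9->0; sig31 0->2) — executes, giving -3.
  sig33: a read changed (sig31 0->2; sig32 0->-3) — executes, giving 2.
  sig35: a read changed (sig33 0->2) — executes, giving -3 — identical to its old value.

Note the branch switch — sig19 had no cache and runs now for the first time.

The edit dirties: sig6, sig12, sig17, sig18, sig20, sig27, sig28, sig31, sig32, sig33, sig35.
12 derived signals run: sig6, sig12, sig17, sig18, sig19, sig20, sig27, sig28, sig31, sig32, sig33, sig35.
No dirty derived signal escaped a run.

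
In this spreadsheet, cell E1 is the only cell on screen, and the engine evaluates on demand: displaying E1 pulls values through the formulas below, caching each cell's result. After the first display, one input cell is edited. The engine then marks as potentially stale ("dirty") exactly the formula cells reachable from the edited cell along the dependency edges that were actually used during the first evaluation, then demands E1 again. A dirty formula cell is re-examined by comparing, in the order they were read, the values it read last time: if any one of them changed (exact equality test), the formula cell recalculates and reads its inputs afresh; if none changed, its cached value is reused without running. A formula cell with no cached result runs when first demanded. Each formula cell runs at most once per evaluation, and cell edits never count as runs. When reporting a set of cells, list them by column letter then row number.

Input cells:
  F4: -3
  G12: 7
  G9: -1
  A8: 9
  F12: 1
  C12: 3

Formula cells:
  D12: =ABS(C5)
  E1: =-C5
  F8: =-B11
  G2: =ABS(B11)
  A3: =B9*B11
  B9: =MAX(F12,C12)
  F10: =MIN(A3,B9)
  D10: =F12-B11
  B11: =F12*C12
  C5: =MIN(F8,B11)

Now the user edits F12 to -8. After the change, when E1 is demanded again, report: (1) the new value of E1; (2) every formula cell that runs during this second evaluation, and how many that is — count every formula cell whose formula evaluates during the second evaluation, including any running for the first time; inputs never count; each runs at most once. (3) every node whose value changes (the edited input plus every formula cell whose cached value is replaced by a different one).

E1 now evaluates to 24.
Run set: B11, C5, E1, F8 (4 run).
Changed values: B11, C5, E1, F8, F12.

Initial pass — values computed on the first demand:
  B11 = 1 * 3 = 3
  F8 = -(3) = -3
  C5 = MIN(-3, 3) = -3
  E1 = -(-3) = 3

Second demand — change propagation:
  B11: re-runs because F12 1->-8; new result -24.
  F8: re-runs because B11 3->-24; new result 24.
  C5: re-runs because F8 -3->24; B11 3->-24; new result -24.
  E1: re-runs because C5 -3->-24; new result 24.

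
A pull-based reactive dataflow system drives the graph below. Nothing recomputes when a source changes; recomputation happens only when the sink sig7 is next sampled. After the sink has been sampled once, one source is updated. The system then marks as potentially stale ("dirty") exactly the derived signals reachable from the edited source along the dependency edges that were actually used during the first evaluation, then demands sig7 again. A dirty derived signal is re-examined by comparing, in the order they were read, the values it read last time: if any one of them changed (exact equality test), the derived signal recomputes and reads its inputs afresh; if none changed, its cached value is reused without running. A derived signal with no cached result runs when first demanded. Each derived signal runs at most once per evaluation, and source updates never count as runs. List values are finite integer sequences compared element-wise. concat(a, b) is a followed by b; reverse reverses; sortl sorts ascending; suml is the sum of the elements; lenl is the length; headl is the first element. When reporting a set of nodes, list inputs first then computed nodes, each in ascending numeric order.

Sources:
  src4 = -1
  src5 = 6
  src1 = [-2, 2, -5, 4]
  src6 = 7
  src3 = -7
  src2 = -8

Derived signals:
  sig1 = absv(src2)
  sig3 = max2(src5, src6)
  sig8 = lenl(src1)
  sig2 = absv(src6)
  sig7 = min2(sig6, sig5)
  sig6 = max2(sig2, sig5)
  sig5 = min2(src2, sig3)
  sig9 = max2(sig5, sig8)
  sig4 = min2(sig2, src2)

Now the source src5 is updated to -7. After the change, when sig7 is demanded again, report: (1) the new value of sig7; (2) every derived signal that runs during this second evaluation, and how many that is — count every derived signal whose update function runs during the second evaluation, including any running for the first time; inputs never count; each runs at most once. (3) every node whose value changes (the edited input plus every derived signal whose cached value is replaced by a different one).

New value of sig7: -8.
Derived signals that run: sig3 — 1 in total.
Values that change: src5.
Key observation: the change is absorbed at sig3 — it re-runs but produces the same value, and the output's value is unchanged.

First evaluation (everything demanded from the output):
  sig2 = absv(7) = 7
  sig3 = max2(6, 7) = 7
  sig5 = min2(-8, 7) = -8
  sig6 = max2(7, -8) = 7
  sig7 = min2(7, -8) = -8

Propagation after the edit:
  sig3: runs — src5 6->-7; result 7 (same value as before).
  sig5: checked — values it read are unchanged (src2 unchanged, sig3 unchanged); reused cached -8 without running.
  sig6: checked — values it read are unchanged (sig2 unchanged, sig5 unchanged); reused cached 7 without running.
  sig7: checked — values it read are unchanged (sig6 unchanged, sig5 unchanged); reused cached -8 without running.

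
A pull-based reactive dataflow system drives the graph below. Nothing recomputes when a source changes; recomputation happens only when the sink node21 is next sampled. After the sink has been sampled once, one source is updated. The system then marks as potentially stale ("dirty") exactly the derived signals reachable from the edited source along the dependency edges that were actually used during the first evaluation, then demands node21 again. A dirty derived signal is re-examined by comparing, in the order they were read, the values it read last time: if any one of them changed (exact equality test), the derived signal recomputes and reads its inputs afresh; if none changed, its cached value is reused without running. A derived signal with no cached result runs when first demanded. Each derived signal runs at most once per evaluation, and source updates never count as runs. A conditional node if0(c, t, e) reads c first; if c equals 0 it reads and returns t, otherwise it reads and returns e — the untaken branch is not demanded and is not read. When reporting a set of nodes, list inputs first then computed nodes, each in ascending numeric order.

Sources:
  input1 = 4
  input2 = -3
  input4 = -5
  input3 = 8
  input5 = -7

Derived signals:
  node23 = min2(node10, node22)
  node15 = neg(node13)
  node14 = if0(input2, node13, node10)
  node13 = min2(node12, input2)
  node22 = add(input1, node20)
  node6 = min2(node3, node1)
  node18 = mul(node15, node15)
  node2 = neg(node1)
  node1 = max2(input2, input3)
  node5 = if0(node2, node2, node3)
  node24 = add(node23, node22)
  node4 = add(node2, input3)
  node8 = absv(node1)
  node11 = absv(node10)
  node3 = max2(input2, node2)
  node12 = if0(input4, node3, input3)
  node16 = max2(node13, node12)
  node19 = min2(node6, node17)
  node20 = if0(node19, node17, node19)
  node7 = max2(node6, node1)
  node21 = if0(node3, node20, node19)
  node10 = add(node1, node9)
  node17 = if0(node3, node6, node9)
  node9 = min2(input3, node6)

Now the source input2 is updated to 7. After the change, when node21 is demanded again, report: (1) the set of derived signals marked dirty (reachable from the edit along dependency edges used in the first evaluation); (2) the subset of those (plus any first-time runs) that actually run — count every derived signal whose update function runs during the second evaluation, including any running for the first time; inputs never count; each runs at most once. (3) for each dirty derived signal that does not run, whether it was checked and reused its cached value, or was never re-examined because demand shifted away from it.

First evaluation (everything demanded from the output):
  node1 = max2(-3, 8) = 8
  node2 = neg(8) = -8
  node3 = max2(-3, -8) = -3
  node6 = min2(-3, 8) = -3
  node9 = min2(8, -3) = -3
  node17 = if0(node3=-3 -> else branch node9) = -3
  node19 = min2(-3, -3) = -3
  node21 = if0(node3=-3 -> else branch node19) = -3

Propagation after the edit:
  node1: runs — input2 -3->7; result 8 (same value as before).
  node2: checked — values it read are unchanged (node1 unchanged); reused cached -8 without running.
  node3: runs — input2 -3->7; result 7.
  node6: runs — node3 -3->7; result 7.
  node9: runs — node6 -3->7; result 7.
  node17: runs — node3 -3->7; node9 -3->7; result 7.
  node19: runs — node6 -3->7; node17 -3->7; result 7.
  node21: runs — node3 -3->7; node19 -3->7; result 7.

Key observation: the cutoff stops propagation at node2 — its inputs' values are unchanged, so it reuses its cache.

Marked dirty: node1, node2, node3, node6, node9, node17, node19, node21.
Derived signals that run: node1, node3, node6, node9, node17, node19, node21 — 7 in total.
Checked but reused from cache: node2.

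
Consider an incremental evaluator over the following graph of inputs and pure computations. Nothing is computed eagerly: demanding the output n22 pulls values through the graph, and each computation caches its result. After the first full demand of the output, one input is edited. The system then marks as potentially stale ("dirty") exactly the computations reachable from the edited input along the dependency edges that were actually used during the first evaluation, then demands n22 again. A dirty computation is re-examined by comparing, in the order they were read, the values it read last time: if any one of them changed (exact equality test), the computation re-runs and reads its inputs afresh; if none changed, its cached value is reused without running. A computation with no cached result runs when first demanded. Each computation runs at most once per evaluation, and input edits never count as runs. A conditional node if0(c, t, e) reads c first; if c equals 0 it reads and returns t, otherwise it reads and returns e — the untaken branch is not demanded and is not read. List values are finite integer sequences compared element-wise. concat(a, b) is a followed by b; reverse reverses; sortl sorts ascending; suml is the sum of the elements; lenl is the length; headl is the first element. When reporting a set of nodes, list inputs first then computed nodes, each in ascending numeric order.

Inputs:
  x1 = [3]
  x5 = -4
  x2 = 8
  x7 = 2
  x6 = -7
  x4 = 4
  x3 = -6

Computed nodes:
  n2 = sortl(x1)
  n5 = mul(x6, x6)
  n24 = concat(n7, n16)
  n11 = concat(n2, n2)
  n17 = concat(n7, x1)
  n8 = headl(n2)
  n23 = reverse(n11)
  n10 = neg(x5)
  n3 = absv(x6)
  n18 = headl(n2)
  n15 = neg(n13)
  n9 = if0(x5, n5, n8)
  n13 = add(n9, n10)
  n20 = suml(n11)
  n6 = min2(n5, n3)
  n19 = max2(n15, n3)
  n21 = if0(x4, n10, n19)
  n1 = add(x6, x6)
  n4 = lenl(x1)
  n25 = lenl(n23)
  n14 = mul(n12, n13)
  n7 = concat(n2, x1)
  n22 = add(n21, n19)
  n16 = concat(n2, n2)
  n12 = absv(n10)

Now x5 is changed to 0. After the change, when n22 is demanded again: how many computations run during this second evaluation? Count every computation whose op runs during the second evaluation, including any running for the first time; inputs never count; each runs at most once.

Run set: n5, n9, n10, n13, n15, n19 (6 run).
The important point: the flipped condition pulls in fresh nodes; n5 runs for the first time.

Initial pass — values computed on the first demand:
  n2 = sortl([3]) = [3]
  n3 = absv(-7) = 7
  n8 = headl([3]) = 3
  n9 = if0(x5=-4 -> else branch n8) = 3
  n10 = neg(-4) = 4
  n13 = add(3, 4) = 7
  n15 = neg(7) = -7
  n19 = max2(-7, 7) = 7
  n21 = if0(x4=4 -> else branch n19) = 7
  n22 = add(7, 7) = 14

Second demand — change propagation:
  n5: newly demanded (no cache) — executes and yields 49.
  n9: re-runs because x5 -4->0; new result 49.
  n10: re-runs because x5 -4->0; new result 0.
  n13: re-runs because n9 3->49; n10 4->0; new result 49.
  n15: re-runs because n13 7->49; new result -49.
  n19: re-runs because n15 -7->-49; new result 7 (unchanged).
  n21: re-examined; everything it read last time is the same (x4 unchanged, n19 unchanged) — cache 7 kept, no run.
  n22: re-examined; everything it read last time is the same (n21 unchanged, n19 unchanged) — cache 14 kept, no run.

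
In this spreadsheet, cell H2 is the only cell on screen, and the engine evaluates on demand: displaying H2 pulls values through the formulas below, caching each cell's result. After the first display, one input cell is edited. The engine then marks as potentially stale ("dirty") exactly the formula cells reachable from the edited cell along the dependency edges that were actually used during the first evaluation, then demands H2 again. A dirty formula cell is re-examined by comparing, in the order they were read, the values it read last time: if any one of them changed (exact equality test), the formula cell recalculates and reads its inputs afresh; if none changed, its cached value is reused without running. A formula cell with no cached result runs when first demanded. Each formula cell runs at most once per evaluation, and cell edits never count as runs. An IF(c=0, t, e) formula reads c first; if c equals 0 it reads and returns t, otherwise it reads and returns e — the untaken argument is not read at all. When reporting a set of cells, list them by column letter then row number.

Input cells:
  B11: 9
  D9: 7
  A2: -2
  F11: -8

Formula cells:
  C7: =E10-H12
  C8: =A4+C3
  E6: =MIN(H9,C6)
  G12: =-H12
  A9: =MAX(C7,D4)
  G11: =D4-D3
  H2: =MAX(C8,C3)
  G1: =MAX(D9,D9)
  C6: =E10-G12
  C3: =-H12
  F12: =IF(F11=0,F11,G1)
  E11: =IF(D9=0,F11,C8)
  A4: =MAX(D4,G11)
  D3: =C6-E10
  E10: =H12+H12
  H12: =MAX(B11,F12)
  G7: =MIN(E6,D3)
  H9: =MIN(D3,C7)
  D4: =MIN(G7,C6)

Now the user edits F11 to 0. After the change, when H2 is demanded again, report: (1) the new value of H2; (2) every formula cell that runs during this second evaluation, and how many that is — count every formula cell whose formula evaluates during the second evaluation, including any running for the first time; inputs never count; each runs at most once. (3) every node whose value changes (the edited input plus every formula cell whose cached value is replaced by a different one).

H2 now evaluates to 0.
Run set: F12, H12 (2 run).
Changed values: F11, F12.
The important point: H12 recomputes to an identical value, and the output ends up unchanged.

Initial pass — values computed on the first demand:
  G1 = MAX(7, 7) = 7
  F12 = IF(F11=0: F11=-8 -> else branch G1) = 7
  H12 = MAX(9, 7) = 9
  C3 = -(9) = -9
  E10 = 9 + 9 = 18
  C7 = 18 - 9 = 9
  G12 = -(9) = -9
  C6 = 18 - -9 = 27
  D3 = 27 - 18 = 9
  H9 = MIN(9, 9) = 9
  E6 = MIN(9, 27) = 9
  G7 = MIN(9, 9) = 9
  D4 = MIN(9, 27) = 9
  G11 = 9 - 9 = 0
  A4 = MAX(9, 0) = 9
  C8 = 9 + -9 = 0
  H2 = MAX(0, -9) = 0

Second demand — change propagation:
  F12: re-runs because F11 -8->0; new result 0.
  H12: re-runs because F12 7->0; new result 9 (unchanged).
  C3: re-examined; everything it read last time is the same (H12 unchanged) — cache -9 kept, no run.
  E10: re-examined; everything it read last time is the same (H12 unchanged, H12 unchanged) — cache 18 kept, no run.
  C7: re-examined; everything it read last time is the same (E10 unchanged, H12 unchanged) — cache 9 kept, no run.
  G12: re-examined; everything it read last time is the same (H12 unchanged) — cache -9 kept, no run.
  C6: re-examined; everything it read last time is the same (E10 unchanged, G12 unchanged) — cache 27 kept, no run.
  D3: re-examined; everything it read last time is the same (C6 unchanged, E10 unchanged) — cache 9 kept, no run.
  H9: re-examined; everything it read last time is the same (D3 unchanged, C7 unchanged) — cache 9 kept, no run.
  E6: re-examined; everything it read last time is the same (H9 unchanged, C6 unchanged) — cache 9 kept, no run.
  G7: re-examined; everything it read last time is the same (E6 unchanged, D3 unchanged) — cache 9 kept, no run.
  D4: re-examined; everything it read last time is the same (G7 unchanged, C6 unchanged) — cache 9 kept, no run.
  G11: re-examined; everything it read last time is the same (D4 unchanged, D3 unchanged) — cache 0 kept, no run.
  A4: re-examined; everything it read last time is the same (D4 unchanged, G11 unchanged) — cache 9 kept, no run.
  C8: re-examined; everything it read last time is the same (A4 unchanged, C3 unchanged) — cache 0 kept, no run.
  H2: re-examined; everything it read last time is the same (C8 unchanged, C3 unchanged) — cache 0 kept, no run.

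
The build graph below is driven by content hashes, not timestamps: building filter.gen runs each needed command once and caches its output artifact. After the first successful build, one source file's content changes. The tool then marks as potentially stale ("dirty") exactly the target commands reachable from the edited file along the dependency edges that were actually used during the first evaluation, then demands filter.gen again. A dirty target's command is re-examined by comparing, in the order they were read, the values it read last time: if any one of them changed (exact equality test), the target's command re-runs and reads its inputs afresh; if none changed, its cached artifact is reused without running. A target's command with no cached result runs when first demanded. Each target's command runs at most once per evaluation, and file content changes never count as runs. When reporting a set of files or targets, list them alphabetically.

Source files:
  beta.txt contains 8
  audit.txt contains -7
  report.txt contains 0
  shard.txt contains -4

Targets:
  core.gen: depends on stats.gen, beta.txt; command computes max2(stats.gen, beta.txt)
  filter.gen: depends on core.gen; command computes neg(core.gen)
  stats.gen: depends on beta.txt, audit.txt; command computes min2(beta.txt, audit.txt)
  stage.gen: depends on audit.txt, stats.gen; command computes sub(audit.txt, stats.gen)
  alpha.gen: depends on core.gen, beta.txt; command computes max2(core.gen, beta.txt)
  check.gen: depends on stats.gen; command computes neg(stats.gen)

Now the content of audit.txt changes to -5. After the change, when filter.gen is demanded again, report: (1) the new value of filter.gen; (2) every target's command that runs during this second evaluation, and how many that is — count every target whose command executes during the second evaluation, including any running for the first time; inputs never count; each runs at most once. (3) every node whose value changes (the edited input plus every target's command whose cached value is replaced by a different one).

filter.gen now evaluates to -8.
Run set: core.gen, stats.gen (2 run).
Changed values: audit.txt, stats.gen.
The important point: core.gen recomputes to an identical value, and the output ends up unchanged.

Initial pass — values computed on the first demand:
  stats.gen = min2(8, -7) = -7
  core.gen = max2(-7, 8) = 8
  filter.gen = neg(8) = -8

Second demand — change propagation:
  stats.gen: re-runs because audit.txt -7->-5; new result -5.
  core.gen: re-runs because stats.gen -7->-5; new result 8 (unchanged).
  filter.gen: re-examined; everything it read last time is the same (core.gen unchanged) — cache -8 kept, no run.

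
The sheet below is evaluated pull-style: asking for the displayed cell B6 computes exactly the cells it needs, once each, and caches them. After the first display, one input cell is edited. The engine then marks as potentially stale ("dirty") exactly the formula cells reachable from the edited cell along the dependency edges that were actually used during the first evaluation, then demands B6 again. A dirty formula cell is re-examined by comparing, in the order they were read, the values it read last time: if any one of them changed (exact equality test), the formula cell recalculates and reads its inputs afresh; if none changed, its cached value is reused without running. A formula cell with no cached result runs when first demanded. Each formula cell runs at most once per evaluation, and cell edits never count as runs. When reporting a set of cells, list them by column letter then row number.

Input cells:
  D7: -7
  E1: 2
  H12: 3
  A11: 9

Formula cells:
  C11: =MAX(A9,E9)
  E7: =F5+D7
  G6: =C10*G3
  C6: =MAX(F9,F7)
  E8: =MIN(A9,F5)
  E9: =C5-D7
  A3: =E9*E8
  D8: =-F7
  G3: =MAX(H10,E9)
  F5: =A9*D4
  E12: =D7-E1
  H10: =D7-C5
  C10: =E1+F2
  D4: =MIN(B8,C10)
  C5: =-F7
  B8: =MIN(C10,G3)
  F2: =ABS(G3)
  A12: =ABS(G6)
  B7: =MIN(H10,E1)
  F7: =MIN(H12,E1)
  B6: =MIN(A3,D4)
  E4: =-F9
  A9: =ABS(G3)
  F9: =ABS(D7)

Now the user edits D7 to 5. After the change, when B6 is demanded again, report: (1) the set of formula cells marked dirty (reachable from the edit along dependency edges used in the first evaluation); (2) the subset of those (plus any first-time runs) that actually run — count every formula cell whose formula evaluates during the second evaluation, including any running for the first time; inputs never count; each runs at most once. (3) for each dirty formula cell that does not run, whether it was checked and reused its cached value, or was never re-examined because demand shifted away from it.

The edit dirties: A3, A9, B6, B8, C10, D4, E8, E9, F2, F5, G3, H10.
12 formula cells run: A3, A9, B6, B8, C10, D4, E8, E9, F2, F5, G3, H10.
No dirty formula cell escaped a run.

First demand of the output computes:
  F7 = MIN(3, 2) = 2
  C5 = -(2) = -2
  E9 = -2 - -7 = 5
  H10 = -7 - -2 = -5
  G3 = MAX(-5, 5) = 5
  A9 = ABS(5) = 5
  F2 = ABS(5) = 5
  C10 = 2 + 5 = 7
  B8 = MIN(7, 5) = 5
  D4 = MIN(5, 7) = 5
  F5 = 5 * 5 = 25
  E8 = MIN(5, 25) = 5
  A3 = 5 * 5 = 25
  B6 = MIN(25, 5) = 5

After the edit, cleaning proceeds:
  E9: a read changed (D7 -7->5) — executes, giving -7.
  H10: a read changed (D7 -7->5) — executes, giving 7.
  G3: a read changed (H10 -5->7; E9 5->-7) — executes, giving 7.
  A9: a read changed (G3 5->7) — executes, giving 7.
  F2: a read changed (G3 5->7) — executes, giving 7.
  C10: a read changed (F2 5->7) — executes, giving 9.
  B8: a read changed (C10 7->9; G3 5->7) — executes, giving 7.
  D4: a read changed (B8 5->7; C10 7->9) — executes, giving 7.
  F5: a read changed (A9 5->7; D4 5->7) — executes, giving 49.
  E8: a read changed (A9 5->7; F5 25->49) — executes, giving 7.
  A3: a read changed (E9 5->-7; E8 5->7) — executes, giving -49.
  B6: a read changed (A3 25->-49; D4 5->7) — executes, giving -49.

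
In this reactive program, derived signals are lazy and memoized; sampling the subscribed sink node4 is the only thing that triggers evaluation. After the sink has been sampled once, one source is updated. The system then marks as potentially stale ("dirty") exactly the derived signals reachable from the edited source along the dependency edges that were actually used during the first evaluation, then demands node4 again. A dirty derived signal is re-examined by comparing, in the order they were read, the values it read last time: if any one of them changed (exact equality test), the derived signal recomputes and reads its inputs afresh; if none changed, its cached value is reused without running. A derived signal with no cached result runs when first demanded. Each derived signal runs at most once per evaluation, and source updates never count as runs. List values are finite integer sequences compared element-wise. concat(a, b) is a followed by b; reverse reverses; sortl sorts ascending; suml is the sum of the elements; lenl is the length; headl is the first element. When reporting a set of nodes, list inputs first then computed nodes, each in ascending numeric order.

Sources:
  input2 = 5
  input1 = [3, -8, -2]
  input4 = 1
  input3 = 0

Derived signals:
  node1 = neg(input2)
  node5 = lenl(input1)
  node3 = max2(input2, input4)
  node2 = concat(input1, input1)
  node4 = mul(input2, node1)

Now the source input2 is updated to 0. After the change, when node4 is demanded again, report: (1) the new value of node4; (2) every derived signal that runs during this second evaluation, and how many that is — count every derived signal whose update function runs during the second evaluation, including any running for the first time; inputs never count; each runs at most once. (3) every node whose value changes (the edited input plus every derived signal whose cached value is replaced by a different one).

First demand of the output computes:
  node1 = neg(5) = -5
  node4 = mul(5, -5) = -25

After the edit, cleaning proceeds:
  node1: a read changed (input2 5->0) — executes, giving 0.
  node4: a read changed (input2 5->0; node1 -5->0) — executes, giving 0.

Demanding node4 again yields 0.
2 derived signals run: node1, node4.
The nodes whose values change: input2, node1, node4.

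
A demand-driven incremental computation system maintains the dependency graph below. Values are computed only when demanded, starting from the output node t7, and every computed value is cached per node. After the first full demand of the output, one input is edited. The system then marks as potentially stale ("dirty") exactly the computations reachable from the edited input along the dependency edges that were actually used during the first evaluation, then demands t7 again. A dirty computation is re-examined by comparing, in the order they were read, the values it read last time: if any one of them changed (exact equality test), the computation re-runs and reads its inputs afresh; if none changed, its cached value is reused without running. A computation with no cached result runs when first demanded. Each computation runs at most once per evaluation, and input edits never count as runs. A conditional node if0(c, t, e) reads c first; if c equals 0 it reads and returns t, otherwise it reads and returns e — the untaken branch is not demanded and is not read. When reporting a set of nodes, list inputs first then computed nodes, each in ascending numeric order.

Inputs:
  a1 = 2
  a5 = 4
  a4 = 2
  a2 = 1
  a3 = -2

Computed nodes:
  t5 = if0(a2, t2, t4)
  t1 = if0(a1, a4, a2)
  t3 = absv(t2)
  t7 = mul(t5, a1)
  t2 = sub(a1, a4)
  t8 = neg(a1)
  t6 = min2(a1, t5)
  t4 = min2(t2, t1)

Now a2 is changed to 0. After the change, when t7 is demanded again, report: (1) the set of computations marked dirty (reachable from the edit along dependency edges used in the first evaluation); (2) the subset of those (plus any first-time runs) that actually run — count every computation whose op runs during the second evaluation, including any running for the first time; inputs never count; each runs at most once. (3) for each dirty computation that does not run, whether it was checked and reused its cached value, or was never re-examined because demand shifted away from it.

Marked dirty: t1, t4, t5, t7.
Computations that run: t5 — 1 in total.
Checked but reused from cache: t7.
Never re-examined (demand shifted away): t1, t4.
Key observation: a condition flipped, so demand moved to the other branch — t1, t4 are never re-examined.

First evaluation (everything demanded from the output):
  t1 = if0(a1=2 -> else branch a2) = 1
  t2 = sub(2, 2) = 0
  t4 = min2(0, 1) = 0
  t5 = if0(a2=1 -> else branch t4) = 0
  t7 = mul(0, 2) = 0

Propagation after the edit:
  t1: marked dirty but never re-examined — demand shifted away from it.
  t4: marked dirty but never re-examined — demand shifted away from it.
  t5: runs — a2 1->0; result 0 (same value as before).
  t7: checked — values it read are unchanged (t5 unchanged, a1 unchanged); reused cached 0 without running.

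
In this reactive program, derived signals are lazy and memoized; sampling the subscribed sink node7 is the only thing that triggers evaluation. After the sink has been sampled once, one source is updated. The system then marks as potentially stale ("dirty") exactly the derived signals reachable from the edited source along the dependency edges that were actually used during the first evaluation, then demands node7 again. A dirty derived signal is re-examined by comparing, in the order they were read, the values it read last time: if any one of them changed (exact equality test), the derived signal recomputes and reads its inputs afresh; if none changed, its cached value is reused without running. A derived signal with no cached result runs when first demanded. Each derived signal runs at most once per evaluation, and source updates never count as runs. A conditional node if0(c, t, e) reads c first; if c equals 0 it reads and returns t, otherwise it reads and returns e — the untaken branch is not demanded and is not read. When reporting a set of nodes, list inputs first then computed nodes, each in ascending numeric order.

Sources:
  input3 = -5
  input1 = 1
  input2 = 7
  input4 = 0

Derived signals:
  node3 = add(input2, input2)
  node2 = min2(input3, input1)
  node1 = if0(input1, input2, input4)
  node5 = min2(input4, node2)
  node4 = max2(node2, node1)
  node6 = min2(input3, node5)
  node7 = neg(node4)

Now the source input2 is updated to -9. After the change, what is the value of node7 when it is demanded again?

First demand of the output computes:
  node1 = if0(input1=1 -> else branch input4) = 0
  node2 = min2(-5, 1) = -5
  node4 = max2(-5, 0) = 0
  node7 = neg(0) = 0

After the edit, cleaning proceeds:
  no demanded computation ever read input2, so the edit dirties nothing and nothing runs.

The important point: nothing the output needs ever reads input2, so the edit is invisible to it.

Demanding node7 again yields 0.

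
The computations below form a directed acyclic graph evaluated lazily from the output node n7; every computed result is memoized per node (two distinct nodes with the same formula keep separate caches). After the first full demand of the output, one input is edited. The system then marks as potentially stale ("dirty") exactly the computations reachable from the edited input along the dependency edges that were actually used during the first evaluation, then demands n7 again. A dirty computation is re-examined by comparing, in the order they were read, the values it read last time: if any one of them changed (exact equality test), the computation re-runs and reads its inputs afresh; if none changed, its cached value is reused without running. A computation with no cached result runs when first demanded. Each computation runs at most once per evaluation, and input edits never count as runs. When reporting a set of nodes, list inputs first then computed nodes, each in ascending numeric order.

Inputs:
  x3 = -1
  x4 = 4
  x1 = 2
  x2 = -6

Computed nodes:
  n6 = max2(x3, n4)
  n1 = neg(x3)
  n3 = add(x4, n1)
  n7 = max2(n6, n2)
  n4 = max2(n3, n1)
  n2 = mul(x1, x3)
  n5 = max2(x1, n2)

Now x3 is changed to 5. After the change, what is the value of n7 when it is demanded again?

First demand of the output computes:
  n1 = neg(-1) = 1
  n2 = mul(2, -1) = -2
  n3 = add(4, 1) = 5
  n4 = max2(5, 1) = 5
  n6 = max2(-1, 5) = 5
  n7 = max2(5, -2) = 5

After the edit, cleaning proceeds:
  n1: a read changed (x3 -1->5) — executes, giving -5.
  n2: a read changed (x3 -1->5) — executes, giving 10.
  n3: a read changed (n1 1->-5) — executes, giving -1.
  n4: a read changed (n3 5->-1; n1 1->-5) — executes, giving -1.
  n6: a read changed (x3 -1->5; n4 5->-1) — executes, giving 5 — identical to its old value.
  n7: a read changed (n2 -2->10) — executes, giving 10.

Demanding n7 again yields 10.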